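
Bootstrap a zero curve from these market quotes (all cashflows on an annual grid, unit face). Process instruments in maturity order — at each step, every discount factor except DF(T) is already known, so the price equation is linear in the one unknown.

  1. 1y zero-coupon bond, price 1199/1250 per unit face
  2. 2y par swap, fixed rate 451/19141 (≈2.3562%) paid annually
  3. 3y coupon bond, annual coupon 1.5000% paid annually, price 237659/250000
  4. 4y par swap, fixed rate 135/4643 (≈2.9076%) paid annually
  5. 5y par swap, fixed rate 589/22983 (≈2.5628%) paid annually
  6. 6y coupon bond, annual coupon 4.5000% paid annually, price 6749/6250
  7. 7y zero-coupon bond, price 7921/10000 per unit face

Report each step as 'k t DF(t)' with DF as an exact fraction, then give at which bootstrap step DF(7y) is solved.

1 1 1199/1250
2 2 9549/10000
3 3 9083/10000
4 4 223/250
5 5 4411/5000
6 6 4177/5000
7 7 7921/10000
DF(7y) is solved at step 7

step 1 [1y] zero: DF = P = 1199/1250 ≈ 0.959200
step 2 [2y] swap r/1=451/19141: DF=(1 − 451/19141·(0.959200))/(1+451/19141) = 9549/10000 ≈ 0.954900
step 3 [3y] bond c/1=3/200: DF=(237659/250000 − 3/200·(0.959200+0.954900))/(1+3/200) = 9083/10000 ≈ 0.908300
step 4 [4y] swap r/1=135/4643: DF=(1 − 135/4643·(0.959200+0.954900+0.908300))/(1+135/4643) = 223/250 ≈ 0.892000
step 5 [5y] swap r/1=589/22983: DF=(1 − 589/22983·(0.959200+0.954900+0.908300+0.892000))/(1+589/22983) = 4411/5000 ≈ 0.882200
step 6 [6y] bond c/1=9/200: DF=(6749/6250 − 9/200·(0.959200+0.954900+0.908300+0.892000+0.882200))/(1+9/200) = 4177/5000 ≈ 0.835400
step 7 [7y] zero: DF = P = 7921/10000 ≈ 0.792100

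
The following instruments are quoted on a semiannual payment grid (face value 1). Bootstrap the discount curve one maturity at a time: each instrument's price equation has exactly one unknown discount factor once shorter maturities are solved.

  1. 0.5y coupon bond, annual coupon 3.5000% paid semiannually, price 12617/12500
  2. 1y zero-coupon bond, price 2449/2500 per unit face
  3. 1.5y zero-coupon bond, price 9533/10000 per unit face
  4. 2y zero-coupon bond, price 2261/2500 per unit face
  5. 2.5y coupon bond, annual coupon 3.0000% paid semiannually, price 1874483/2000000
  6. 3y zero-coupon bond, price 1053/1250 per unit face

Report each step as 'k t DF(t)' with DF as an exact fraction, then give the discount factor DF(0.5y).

step 1 [0.5y] bond c/2=7/400: DF=(12617/12500 − 7/400·(0))/(1+7/400) = 124/125 ≈ 0.992000
step 2 [1y] zero: DF = P = 2449/2500 ≈ 0.979600
step 3 [1.5y] zero: DF = P = 9533/10000 ≈ 0.953300
step 4 [2y] zero: DF = P = 2261/2500 ≈ 0.904400
step 5 [2.5y] bond c/2=3/200: DF=(1874483/2000000 − 3/200·(0.992000+0.979600+0.953300+0.904400))/(1+3/200) = 2167/2500 ≈ 0.866800
step 6 [3y] zero: DF = P = 1053/1250 ≈ 0.842400

1 1/2 124/125
2 1 2449/2500
3 3/2 9533/10000
4 2 2261/2500
5 5/2 2167/2500
6 3 1053/1250
DF(0.5y) = 124/125 ≈ 0.992000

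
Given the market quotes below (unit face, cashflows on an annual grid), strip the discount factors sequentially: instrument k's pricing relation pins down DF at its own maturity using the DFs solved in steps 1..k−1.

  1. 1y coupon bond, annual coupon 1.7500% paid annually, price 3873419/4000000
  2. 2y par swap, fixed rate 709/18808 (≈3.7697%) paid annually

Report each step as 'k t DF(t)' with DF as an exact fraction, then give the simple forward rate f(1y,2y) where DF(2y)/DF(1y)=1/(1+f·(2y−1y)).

step 1 [1y] bond c/1=7/400: DF=(3873419/4000000 − 7/400·(0))/(1+7/400) = 9517/10000 ≈ 0.951700
step 2 [2y] swap r/1=709/18808: DF=(1 − 709/18808·(0.951700))/(1+709/18808) = 9291/10000 ≈ 0.929100

1 1 9517/10000
2 2 9291/10000
f(1y,2y) = ((9517/10000)/(9291/10000) − 1)/(1) = 226/9291 ≈ 2.4325%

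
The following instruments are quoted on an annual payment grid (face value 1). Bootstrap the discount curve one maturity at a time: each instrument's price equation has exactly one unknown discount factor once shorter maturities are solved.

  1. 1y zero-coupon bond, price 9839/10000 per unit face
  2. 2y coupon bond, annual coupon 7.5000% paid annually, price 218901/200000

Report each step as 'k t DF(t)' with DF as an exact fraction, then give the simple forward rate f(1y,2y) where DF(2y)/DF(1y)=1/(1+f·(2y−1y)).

step 1 [1y] zero: DF = P = 9839/10000 ≈ 0.983900
step 2 [2y] bond c/1=3/40: DF=(218901/200000 − 3/40·(0.983900))/(1+3/40) = 1899/2000 ≈ 0.949500

1 1 9839/10000
2 2 1899/2000
f(1y,2y) = ((9839/10000)/(1899/2000) − 1)/(1) = 344/9495 ≈ 3.6230%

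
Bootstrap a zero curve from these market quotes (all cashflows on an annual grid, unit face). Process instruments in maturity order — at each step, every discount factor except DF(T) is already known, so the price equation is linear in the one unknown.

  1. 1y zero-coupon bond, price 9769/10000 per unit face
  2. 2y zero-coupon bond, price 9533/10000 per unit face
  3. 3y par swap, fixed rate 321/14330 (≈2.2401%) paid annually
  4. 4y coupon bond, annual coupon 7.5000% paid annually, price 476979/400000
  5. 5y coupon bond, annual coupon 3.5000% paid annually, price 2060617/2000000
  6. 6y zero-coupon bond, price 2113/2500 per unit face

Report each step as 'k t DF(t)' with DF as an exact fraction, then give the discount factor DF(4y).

step 1 [1y] zero: DF = P = 9769/10000 ≈ 0.976900
step 2 [2y] zero: DF = P = 9533/10000 ≈ 0.953300
step 3 [3y] swap r/1=321/14330: DF=(1 − 321/14330·(0.976900+0.953300))/(1+321/14330) = 4679/5000 ≈ 0.935800
step 4 [4y] bond c/1=3/40: DF=(476979/400000 − 3/40·(0.976900+0.953300+0.935800))/(1+3/40) = 9093/10000 ≈ 0.909300
step 5 [5y] bond c/1=7/200: DF=(2060617/2000000 − 7/200·(0.976900+0.953300+0.935800+0.909300))/(1+7/200) = 4339/5000 ≈ 0.867800
step 6 [6y] zero: DF = P = 2113/2500 ≈ 0.845200

1 1 9769/10000
2 2 9533/10000
3 3 4679/5000
4 4 9093/10000
5 5 4339/5000
6 6 2113/2500
DF(4y) = 9093/10000 ≈ 0.909300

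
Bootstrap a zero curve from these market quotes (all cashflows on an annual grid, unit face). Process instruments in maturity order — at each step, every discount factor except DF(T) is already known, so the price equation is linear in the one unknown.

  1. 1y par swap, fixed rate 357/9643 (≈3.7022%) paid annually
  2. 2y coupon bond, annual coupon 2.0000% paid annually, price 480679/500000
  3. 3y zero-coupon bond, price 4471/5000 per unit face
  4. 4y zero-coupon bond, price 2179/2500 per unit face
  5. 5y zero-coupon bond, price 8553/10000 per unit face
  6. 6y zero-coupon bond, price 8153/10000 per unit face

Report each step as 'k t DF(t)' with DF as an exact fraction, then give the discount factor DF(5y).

1 1 9643/10000
2 2 2309/2500
3 3 4471/5000
4 4 2179/2500
5 5 8553/10000
6 6 8153/10000
DF(5y) = 8553/10000 ≈ 0.855300

step 1 [1y] swap r/1=357/9643: DF=(1 − 357/9643·(0))/(1+357/9643) = 9643/10000 ≈ 0.964300
step 2 [2y] bond c/1=1/50: DF=(480679/500000 − 1/50·(0.964300))/(1+1/50) = 2309/2500 ≈ 0.923600
step 3 [3y] zero: DF = P = 4471/5000 ≈ 0.894200
step 4 [4y] zero: DF = P = 2179/2500 ≈ 0.871600
step 5 [5y] zero: DF = P = 8553/10000 ≈ 0.855300
step 6 [6y] zero: DF = P = 8153/10000 ≈ 0.815300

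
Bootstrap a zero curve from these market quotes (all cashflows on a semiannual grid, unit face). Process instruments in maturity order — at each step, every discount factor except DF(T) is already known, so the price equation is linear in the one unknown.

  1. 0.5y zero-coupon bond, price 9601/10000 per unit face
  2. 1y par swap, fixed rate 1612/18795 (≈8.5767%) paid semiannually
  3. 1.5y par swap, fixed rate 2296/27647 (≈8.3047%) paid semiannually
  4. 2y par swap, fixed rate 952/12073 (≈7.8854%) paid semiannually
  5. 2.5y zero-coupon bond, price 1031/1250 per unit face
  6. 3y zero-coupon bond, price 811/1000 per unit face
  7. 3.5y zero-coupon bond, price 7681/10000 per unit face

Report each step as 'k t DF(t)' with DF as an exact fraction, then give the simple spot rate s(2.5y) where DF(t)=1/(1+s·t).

step 1 [0.5y] zero: DF = P = 9601/10000 ≈ 0.960100
step 2 [1y] swap r/2=806/18795: DF=(1 − 806/18795·(0.960100))/(1+806/18795) = 4597/5000 ≈ 0.919400
step 3 [1.5y] swap r/2=1148/27647: DF=(1 − 1148/27647·(0.960100+0.919400))/(1+1148/27647) = 2213/2500 ≈ 0.885200
step 4 [2y] swap r/2=476/12073: DF=(1 − 476/12073·(0.960100+0.919400+0.885200))/(1+476/12073) = 2143/2500 ≈ 0.857200
step 5 [2.5y] zero: DF = P = 1031/1250 ≈ 0.824800
step 6 [3y] zero: DF = P = 811/1000 ≈ 0.811000
step 7 [3.5y] zero: DF = P = 7681/10000 ≈ 0.768100

1 1/2 9601/10000
2 1 4597/5000
3 3/2 2213/2500
4 2 2143/2500
5 5/2 1031/1250
6 3 811/1000
7 7/2 7681/10000
s(2.5y) = (1/(1031/1250) − 1)/(5/2) = 438/5155 ≈ 8.4966%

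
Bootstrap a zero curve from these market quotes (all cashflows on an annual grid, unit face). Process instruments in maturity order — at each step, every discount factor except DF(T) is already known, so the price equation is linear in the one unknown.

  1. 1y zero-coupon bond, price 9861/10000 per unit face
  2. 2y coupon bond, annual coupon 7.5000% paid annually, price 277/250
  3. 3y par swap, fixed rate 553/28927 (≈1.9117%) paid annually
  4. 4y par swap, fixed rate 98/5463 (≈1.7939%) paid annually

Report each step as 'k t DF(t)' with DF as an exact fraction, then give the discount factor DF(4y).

1 1 9861/10000
2 2 9619/10000
3 3 9447/10000
4 4 4657/5000
DF(4y) = 4657/5000 ≈ 0.931400

step 1 [1y] zero: DF = P = 9861/10000 ≈ 0.986100
step 2 [2y] bond c/1=3/40: DF=(277/250 − 3/40·(0.986100))/(1+3/40) = 9619/10000 ≈ 0.961900
step 3 [3y] swap r/1=553/28927: DF=(1 − 553/28927·(0.986100+0.961900))/(1+553/28927) = 9447/10000 ≈ 0.944700
step 4 [4y] swap r/1=98/5463: DF=(1 − 98/5463·(0.986100+0.961900+0.944700))/(1+98/5463) = 4657/5000 ≈ 0.931400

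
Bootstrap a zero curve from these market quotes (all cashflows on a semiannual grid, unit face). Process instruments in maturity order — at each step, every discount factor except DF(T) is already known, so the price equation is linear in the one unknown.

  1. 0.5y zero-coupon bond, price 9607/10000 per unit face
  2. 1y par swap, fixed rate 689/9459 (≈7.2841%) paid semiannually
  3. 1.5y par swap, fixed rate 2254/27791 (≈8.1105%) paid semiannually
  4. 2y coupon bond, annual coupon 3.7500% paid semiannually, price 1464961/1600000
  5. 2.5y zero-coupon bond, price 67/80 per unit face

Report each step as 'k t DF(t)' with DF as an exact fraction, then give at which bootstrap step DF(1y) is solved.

step 1 [0.5y] zero: DF = P = 9607/10000 ≈ 0.960700
step 2 [1y] swap r/2=689/18918: DF=(1 − 689/18918·(0.960700))/(1+689/18918) = 9311/10000 ≈ 0.931100
step 3 [1.5y] swap r/2=1127/27791: DF=(1 − 1127/27791·(0.960700+0.931100))/(1+1127/27791) = 8873/10000 ≈ 0.887300
step 4 [2y] bond c/2=3/160: DF=(1464961/1600000 − 3/160·(0.960700+0.931100+0.887300))/(1+3/160) = 2119/2500 ≈ 0.847600
step 5 [2.5y] zero: DF = P = 67/80 ≈ 0.837500

1 1/2 9607/10000
2 1 9311/10000
3 3/2 8873/10000
4 2 2119/2500
5 5/2 67/80
DF(1y) is solved at step 2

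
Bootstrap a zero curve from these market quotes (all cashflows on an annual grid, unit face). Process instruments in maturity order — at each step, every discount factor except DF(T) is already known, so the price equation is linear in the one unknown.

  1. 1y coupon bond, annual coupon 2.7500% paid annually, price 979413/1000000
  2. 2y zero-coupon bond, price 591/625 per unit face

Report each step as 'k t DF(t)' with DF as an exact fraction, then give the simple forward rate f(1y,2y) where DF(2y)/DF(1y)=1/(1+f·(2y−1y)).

step 1 [1y] bond c/1=11/400: DF=(979413/1000000 − 11/400·(0))/(1+11/400) = 2383/2500 ≈ 0.953200
step 2 [2y] zero: DF = P = 591/625 ≈ 0.945600

1 1 2383/2500
2 2 591/625
f(1y,2y) = ((2383/2500)/(591/625) − 1)/(1) = 19/2364 ≈ 0.8037%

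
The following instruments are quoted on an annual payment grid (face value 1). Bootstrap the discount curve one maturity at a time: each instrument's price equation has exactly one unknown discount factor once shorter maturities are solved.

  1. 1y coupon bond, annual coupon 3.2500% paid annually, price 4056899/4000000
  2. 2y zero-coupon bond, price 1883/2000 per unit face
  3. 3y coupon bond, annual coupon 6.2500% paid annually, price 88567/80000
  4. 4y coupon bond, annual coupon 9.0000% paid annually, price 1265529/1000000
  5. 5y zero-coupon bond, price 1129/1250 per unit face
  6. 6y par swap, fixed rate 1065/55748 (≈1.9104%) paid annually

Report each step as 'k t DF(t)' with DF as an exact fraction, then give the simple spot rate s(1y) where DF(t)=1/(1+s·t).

1 1 9823/10000
2 2 1883/2000
3 3 1161/1250
4 4 1851/2000
5 5 1129/1250
6 6 1787/2000
s(1y) = (1/(9823/10000) − 1)/(1) = 177/9823 ≈ 1.8019%

step 1 [1y] bond c/1=13/400: DF=(4056899/4000000 − 13/400·(0))/(1+13/400) = 9823/10000 ≈ 0.982300
step 2 [2y] zero: DF = P = 1883/2000 ≈ 0.941500
step 3 [3y] bond c/1=1/16: DF=(88567/80000 − 1/16·(0.982300+0.941500))/(1+1/16) = 1161/1250 ≈ 0.928800
step 4 [4y] bond c/1=9/100: DF=(1265529/1000000 − 9/100·(0.982300+0.941500+0.928800))/(1+9/100) = 1851/2000 ≈ 0.925500
step 5 [5y] zero: DF = P = 1129/1250 ≈ 0.903200
step 6 [6y] swap r/1=1065/55748: DF=(1 − 1065/55748·(0.982300+0.941500+0.928800+0.925500+0.903200))/(1+1065/55748) = 1787/2000 ≈ 0.893500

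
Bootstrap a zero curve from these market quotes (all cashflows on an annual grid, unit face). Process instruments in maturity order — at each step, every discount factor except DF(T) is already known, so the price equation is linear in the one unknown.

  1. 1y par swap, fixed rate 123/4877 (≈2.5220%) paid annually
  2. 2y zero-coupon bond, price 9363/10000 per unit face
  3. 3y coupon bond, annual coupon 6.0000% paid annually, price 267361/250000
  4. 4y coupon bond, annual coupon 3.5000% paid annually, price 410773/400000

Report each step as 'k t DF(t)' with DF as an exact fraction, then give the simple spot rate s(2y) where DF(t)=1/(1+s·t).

step 1 [1y] swap r/1=123/4877: DF=(1 − 123/4877·(0))/(1+123/4877) = 4877/5000 ≈ 0.975400
step 2 [2y] zero: DF = P = 9363/10000 ≈ 0.936300
step 3 [3y] bond c/1=3/50: DF=(267361/250000 − 3/50·(0.975400+0.936300))/(1+3/50) = 9007/10000 ≈ 0.900700
step 4 [4y] bond c/1=7/200: DF=(410773/400000 − 7/200·(0.975400+0.936300+0.900700))/(1+7/200) = 8971/10000 ≈ 0.897100

1 1 4877/5000
2 2 9363/10000
3 3 9007/10000
4 4 8971/10000
s(2y) = (1/(9363/10000) − 1)/(2) = 637/18726 ≈ 3.4017%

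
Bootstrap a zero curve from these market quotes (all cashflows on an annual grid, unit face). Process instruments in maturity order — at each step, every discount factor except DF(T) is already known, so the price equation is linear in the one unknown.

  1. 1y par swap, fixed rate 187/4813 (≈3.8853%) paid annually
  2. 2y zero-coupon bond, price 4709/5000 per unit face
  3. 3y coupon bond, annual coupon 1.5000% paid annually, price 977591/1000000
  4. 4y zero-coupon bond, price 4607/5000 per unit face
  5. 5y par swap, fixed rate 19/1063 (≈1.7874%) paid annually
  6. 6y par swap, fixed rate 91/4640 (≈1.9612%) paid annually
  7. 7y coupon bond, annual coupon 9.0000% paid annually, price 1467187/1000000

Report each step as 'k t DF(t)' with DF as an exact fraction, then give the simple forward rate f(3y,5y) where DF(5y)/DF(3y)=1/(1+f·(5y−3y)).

step 1 [1y] swap r/1=187/4813: DF=(1 − 187/4813·(0))/(1+187/4813) = 4813/5000 ≈ 0.962600
step 2 [2y] zero: DF = P = 4709/5000 ≈ 0.941800
step 3 [3y] bond c/1=3/200: DF=(977591/1000000 − 3/200·(0.962600+0.941800))/(1+3/200) = 187/200 ≈ 0.935000
step 4 [4y] zero: DF = P = 4607/5000 ≈ 0.921400
step 5 [5y] swap r/1=19/1063: DF=(1 − 19/1063·(0.962600+0.941800+0.935000+0.921400))/(1+19/1063) = 2291/2500 ≈ 0.916400
step 6 [6y] swap r/1=91/4640: DF=(1 − 91/4640·(0.962600+0.941800+0.935000+0.921400+0.916400))/(1+91/4640) = 2227/2500 ≈ 0.890800
step 7 [7y] bond c/1=9/100: DF=(1467187/1000000 − 9/100·(0.962600+0.941800+0.935000+0.921400+0.916400+0.890800))/(1+9/100) = 8863/10000 ≈ 0.886300

1 1 4813/5000
2 2 4709/5000
3 3 187/200
4 4 4607/5000
5 5 2291/2500
6 6 2227/2500
7 7 8863/10000
f(3y,5y) = ((187/200)/(2291/2500) − 1)/(2) = 93/9164 ≈ 1.0148%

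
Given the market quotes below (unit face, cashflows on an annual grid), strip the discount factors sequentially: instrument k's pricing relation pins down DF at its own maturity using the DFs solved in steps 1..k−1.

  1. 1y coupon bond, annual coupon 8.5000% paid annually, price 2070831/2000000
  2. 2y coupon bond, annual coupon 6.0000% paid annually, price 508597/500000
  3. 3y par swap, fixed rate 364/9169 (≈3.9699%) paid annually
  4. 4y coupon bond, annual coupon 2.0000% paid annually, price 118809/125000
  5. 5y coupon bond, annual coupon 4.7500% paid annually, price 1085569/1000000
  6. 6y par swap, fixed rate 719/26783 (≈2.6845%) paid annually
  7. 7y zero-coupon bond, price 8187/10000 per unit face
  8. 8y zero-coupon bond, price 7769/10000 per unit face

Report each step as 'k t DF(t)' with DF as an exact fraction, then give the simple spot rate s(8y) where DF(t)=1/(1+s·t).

step 1 [1y] bond c/1=17/200: DF=(2070831/2000000 − 17/200·(0))/(1+17/200) = 9543/10000 ≈ 0.954300
step 2 [2y] bond c/1=3/50: DF=(508597/500000 − 3/50·(0.954300))/(1+3/50) = 566/625 ≈ 0.905600
step 3 [3y] swap r/1=364/9169: DF=(1 − 364/9169·(0.954300+0.905600))/(1+364/9169) = 2227/2500 ≈ 0.890800
step 4 [4y] bond c/1=1/50: DF=(118809/125000 − 1/50·(0.954300+0.905600+0.890800))/(1+1/50) = 8779/10000 ≈ 0.877900
step 5 [5y] bond c/1=19/400: DF=(1085569/1000000 − 19/400·(0.954300+0.905600+0.890800+0.877900))/(1+19/400) = 4359/5000 ≈ 0.871800
step 6 [6y] swap r/1=719/26783: DF=(1 − 719/26783·(0.954300+0.905600+0.890800+0.877900+0.871800))/(1+719/26783) = 4281/5000 ≈ 0.856200
step 7 [7y] zero: DF = P = 8187/10000 ≈ 0.818700
step 8 [8y] zero: DF = P = 7769/10000 ≈ 0.776900

1 1 9543/10000
2 2 566/625
3 3 2227/2500
4 4 8779/10000
5 5 4359/5000
6 6 4281/5000
7 7 8187/10000
8 8 7769/10000
s(8y) = (1/(7769/10000) − 1)/(8) = 2231/62152 ≈ 3.5896%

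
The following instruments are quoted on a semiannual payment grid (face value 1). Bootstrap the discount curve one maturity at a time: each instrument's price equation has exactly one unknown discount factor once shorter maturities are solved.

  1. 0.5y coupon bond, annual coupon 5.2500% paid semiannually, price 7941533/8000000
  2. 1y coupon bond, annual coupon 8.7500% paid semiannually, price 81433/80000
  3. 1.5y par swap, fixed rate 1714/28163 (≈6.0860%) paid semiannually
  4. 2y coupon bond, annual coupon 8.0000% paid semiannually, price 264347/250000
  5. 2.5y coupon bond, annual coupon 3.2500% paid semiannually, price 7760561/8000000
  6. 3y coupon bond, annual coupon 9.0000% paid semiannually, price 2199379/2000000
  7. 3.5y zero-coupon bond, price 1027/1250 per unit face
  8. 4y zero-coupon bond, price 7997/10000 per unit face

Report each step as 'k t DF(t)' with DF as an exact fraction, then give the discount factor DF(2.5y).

1 1/2 9673/10000
2 1 9347/10000
3 3/2 9143/10000
4 2 2271/2500
5 5/2 179/200
6 3 4267/5000
7 7/2 1027/1250
8 4 7997/10000
DF(2.5y) = 179/200 ≈ 0.895000

step 1 [0.5y] bond c/2=21/800: DF=(7941533/8000000 − 21/800·(0))/(1+21/800) = 9673/10000 ≈ 0.967300
step 2 [1y] bond c/2=7/160: DF=(81433/80000 − 7/160·(0.967300))/(1+7/160) = 9347/10000 ≈ 0.934700
step 3 [1.5y] swap r/2=857/28163: DF=(1 − 857/28163·(0.967300+0.934700))/(1+857/28163) = 9143/10000 ≈ 0.914300
step 4 [2y] bond c/2=1/25: DF=(264347/250000 − 1/25·(0.967300+0.934700+0.914300))/(1+1/25) = 2271/2500 ≈ 0.908400
step 5 [2.5y] bond c/2=13/800: DF=(7760561/8000000 − 13/800·(0.967300+0.934700+0.914300+0.908400))/(1+13/800) = 179/200 ≈ 0.895000
step 6 [3y] bond c/2=9/200: DF=(2199379/2000000 − 9/200·(0.967300+0.934700+0.914300+0.908400+0.895000))/(1+9/200) = 4267/5000 ≈ 0.853400
step 7 [3.5y] zero: DF = P = 1027/1250 ≈ 0.821600
step 8 [4y] zero: DF = P = 7997/10000 ≈ 0.799700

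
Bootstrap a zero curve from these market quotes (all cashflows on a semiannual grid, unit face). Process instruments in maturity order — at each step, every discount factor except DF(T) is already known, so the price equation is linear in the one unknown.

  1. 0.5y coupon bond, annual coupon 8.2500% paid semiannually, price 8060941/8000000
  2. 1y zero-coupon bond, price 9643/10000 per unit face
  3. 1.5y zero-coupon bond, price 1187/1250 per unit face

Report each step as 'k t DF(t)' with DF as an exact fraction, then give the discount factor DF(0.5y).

1 1/2 9677/10000
2 1 9643/10000
3 3/2 1187/1250
DF(0.5y) = 9677/10000 ≈ 0.967700

step 1 [0.5y] bond c/2=33/800: DF=(8060941/8000000 − 33/800·(0))/(1+33/800) = 9677/10000 ≈ 0.967700
step 2 [1y] zero: DF = P = 9643/10000 ≈ 0.964300
step 3 [1.5y] zero: DF = P = 1187/1250 ≈ 0.949600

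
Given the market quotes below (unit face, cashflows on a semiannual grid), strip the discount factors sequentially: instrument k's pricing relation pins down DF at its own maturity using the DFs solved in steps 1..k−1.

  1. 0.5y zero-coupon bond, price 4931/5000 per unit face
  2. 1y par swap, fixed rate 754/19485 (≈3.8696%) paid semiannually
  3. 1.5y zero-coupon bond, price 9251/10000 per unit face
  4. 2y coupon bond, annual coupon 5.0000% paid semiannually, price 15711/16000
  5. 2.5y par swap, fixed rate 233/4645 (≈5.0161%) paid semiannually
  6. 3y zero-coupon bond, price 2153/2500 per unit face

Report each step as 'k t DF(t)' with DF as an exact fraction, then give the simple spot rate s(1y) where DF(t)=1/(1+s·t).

step 1 [0.5y] zero: DF = P = 4931/5000 ≈ 0.986200
step 2 [1y] swap r/2=377/19485: DF=(1 − 377/19485·(0.986200))/(1+377/19485) = 9623/10000 ≈ 0.962300
step 3 [1.5y] zero: DF = P = 9251/10000 ≈ 0.925100
step 4 [2y] bond c/2=1/40: DF=(15711/16000 − 1/40·(0.986200+0.962300+0.925100))/(1+1/40) = 8879/10000 ≈ 0.887900
step 5 [2.5y] swap r/2=233/9290: DF=(1 − 233/9290·(0.986200+0.962300+0.925100+0.887900))/(1+233/9290) = 1767/2000 ≈ 0.883500
step 6 [3y] zero: DF = P = 2153/2500 ≈ 0.861200

1 1/2 4931/5000
2 1 9623/10000
3 3/2 9251/10000
4 2 8879/10000
5 5/2 1767/2000
6 3 2153/2500
s(1y) = (1/(9623/10000) − 1)/(1) = 377/9623 ≈ 3.9177%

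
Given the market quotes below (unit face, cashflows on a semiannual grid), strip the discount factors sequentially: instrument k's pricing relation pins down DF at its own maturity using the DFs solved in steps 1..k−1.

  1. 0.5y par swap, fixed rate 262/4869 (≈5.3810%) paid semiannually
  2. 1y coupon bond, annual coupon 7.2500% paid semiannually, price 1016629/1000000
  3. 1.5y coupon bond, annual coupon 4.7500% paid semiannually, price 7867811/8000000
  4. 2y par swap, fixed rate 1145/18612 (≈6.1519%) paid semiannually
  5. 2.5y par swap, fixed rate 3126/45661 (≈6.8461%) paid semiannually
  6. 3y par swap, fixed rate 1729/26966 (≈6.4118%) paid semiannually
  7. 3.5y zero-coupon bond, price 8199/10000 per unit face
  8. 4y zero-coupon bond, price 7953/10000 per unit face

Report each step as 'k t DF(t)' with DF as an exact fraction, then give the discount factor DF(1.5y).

1 1/2 4869/5000
2 1 947/1000
3 3/2 9161/10000
4 2 1771/2000
5 5/2 8437/10000
6 3 8271/10000
7 7/2 8199/10000
8 4 7953/10000
DF(1.5y) = 9161/10000 ≈ 0.916100

step 1 [0.5y] swap r/2=131/4869: DF=(1 − 131/4869·(0))/(1+131/4869) = 4869/5000 ≈ 0.973800
step 2 [1y] bond c/2=29/800: DF=(1016629/1000000 − 29/800·(0.973800))/(1+29/800) = 947/1000 ≈ 0.947000
step 3 [1.5y] bond c/2=19/800: DF=(7867811/8000000 − 19/800·(0.973800+0.947000))/(1+19/800) = 9161/10000 ≈ 0.916100
step 4 [2y] swap r/2=1145/37224: DF=(1 − 1145/37224·(0.973800+0.947000+0.916100))/(1+1145/37224) = 1771/2000 ≈ 0.885500
step 5 [2.5y] swap r/2=1563/45661: DF=(1 − 1563/45661·(0.973800+0.947000+0.916100+0.885500))/(1+1563/45661) = 8437/10000 ≈ 0.843700
step 6 [3y] swap r/2=1729/53932: DF=(1 − 1729/53932·(0.973800+0.947000+0.916100+0.885500+0.843700))/(1+1729/53932) = 8271/10000 ≈ 0.827100
step 7 [3.5y] zero: DF = P = 8199/10000 ≈ 0.819900
step 8 [4y] zero: DF = P = 7953/10000 ≈ 0.795300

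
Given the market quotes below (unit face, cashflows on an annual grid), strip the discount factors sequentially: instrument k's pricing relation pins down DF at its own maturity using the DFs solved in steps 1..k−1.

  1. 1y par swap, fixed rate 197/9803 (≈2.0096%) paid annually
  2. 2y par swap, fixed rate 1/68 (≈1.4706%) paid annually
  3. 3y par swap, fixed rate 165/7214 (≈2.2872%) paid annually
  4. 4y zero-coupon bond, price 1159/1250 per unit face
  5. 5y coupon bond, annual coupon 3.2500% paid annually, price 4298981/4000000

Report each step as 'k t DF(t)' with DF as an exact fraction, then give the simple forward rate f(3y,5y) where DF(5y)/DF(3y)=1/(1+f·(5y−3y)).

step 1 [1y] swap r/1=197/9803: DF=(1 − 197/9803·(0))/(1+197/9803) = 9803/10000 ≈ 0.980300
step 2 [2y] swap r/1=1/68: DF=(1 − 1/68·(0.980300))/(1+1/68) = 9713/10000 ≈ 0.971300
step 3 [3y] swap r/1=165/7214: DF=(1 − 165/7214·(0.980300+0.971300))/(1+165/7214) = 467/500 ≈ 0.934000
step 4 [4y] zero: DF = P = 1159/1250 ≈ 0.927200
step 5 [5y] bond c/1=13/400: DF=(4298981/4000000 − 13/400·(0.980300+0.971300+0.934000+0.927200))/(1+13/400) = 9209/10000 ≈ 0.920900

1 1 9803/10000
2 2 9713/10000
3 3 467/500
4 4 1159/1250
5 5 9209/10000
f(3y,5y) = ((467/500)/(9209/10000) − 1)/(2) = 131/18418 ≈ 0.7113%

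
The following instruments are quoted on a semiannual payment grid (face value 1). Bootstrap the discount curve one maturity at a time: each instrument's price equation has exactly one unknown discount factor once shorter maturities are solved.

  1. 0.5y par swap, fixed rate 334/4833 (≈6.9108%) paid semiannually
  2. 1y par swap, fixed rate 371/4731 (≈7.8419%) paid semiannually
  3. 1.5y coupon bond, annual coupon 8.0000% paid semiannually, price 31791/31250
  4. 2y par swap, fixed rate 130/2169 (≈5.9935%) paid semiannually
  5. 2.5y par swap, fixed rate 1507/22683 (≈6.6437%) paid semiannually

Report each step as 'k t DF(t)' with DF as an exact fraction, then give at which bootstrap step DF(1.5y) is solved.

step 1 [0.5y] swap r/2=167/4833: DF=(1 − 167/4833·(0))/(1+167/4833) = 4833/5000 ≈ 0.966600
step 2 [1y] swap r/2=371/9462: DF=(1 − 371/9462·(0.966600))/(1+371/9462) = 4629/5000 ≈ 0.925800
step 3 [1.5y] bond c/2=1/25: DF=(31791/31250 − 1/25·(0.966600+0.925800))/(1+1/25) = 4527/5000 ≈ 0.905400
step 4 [2y] swap r/2=65/2169: DF=(1 − 65/2169·(0.966600+0.925800+0.905400))/(1+65/2169) = 1779/2000 ≈ 0.889500
step 5 [2.5y] swap r/2=1507/45366: DF=(1 − 1507/45366·(0.966600+0.925800+0.905400+0.889500))/(1+1507/45366) = 8493/10000 ≈ 0.849300

1 1/2 4833/5000
2 1 4629/5000
3 3/2 4527/5000
4 2 1779/2000
5 5/2 8493/10000
DF(1.5y) is solved at step 3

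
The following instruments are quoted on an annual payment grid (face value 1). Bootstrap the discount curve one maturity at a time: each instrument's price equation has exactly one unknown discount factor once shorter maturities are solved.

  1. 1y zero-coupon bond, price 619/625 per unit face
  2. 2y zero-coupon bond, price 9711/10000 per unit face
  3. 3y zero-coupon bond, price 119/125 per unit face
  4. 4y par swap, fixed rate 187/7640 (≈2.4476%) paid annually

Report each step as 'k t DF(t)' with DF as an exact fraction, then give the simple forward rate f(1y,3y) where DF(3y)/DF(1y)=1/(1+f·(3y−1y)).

step 1 [1y] zero: DF = P = 619/625 ≈ 0.990400
step 2 [2y] zero: DF = P = 9711/10000 ≈ 0.971100
step 3 [3y] zero: DF = P = 119/125 ≈ 0.952000
step 4 [4y] swap r/1=187/7640: DF=(1 − 187/7640·(0.990400+0.971100+0.952000))/(1+187/7640) = 1813/2000 ≈ 0.906500

1 1 619/625
2 2 9711/10000
3 3 119/125
4 4 1813/2000
f(1y,3y) = ((619/625)/(119/125) − 1)/(2) = 12/595 ≈ 2.0168%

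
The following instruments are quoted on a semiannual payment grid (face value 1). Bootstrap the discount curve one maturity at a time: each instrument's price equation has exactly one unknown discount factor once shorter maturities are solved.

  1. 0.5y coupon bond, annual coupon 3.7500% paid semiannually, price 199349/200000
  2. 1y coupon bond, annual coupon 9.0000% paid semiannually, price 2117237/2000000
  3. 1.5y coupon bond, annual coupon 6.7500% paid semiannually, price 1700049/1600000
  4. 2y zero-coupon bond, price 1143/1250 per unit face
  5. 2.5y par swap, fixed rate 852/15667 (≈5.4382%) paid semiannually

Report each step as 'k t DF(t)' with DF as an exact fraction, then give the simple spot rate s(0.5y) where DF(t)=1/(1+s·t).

1 1/2 1223/1250
2 1 9709/10000
3 3/2 4821/5000
4 2 1143/1250
5 5/2 4361/5000
s(0.5y) = (1/(1223/1250) − 1)/(1/2) = 54/1223 ≈ 4.4154%

step 1 [0.5y] bond c/2=3/160: DF=(199349/200000 − 3/160·(0))/(1+3/160) = 1223/1250 ≈ 0.978400
step 2 [1y] bond c/2=9/200: DF=(2117237/2000000 − 9/200·(0.978400))/(1+9/200) = 9709/10000 ≈ 0.970900
step 3 [1.5y] bond c/2=27/800: DF=(1700049/1600000 − 27/800·(0.978400+0.970900))/(1+27/800) = 4821/5000 ≈ 0.964200
step 4 [2y] zero: DF = P = 1143/1250 ≈ 0.914400
step 5 [2.5y] swap r/2=426/15667: DF=(1 − 426/15667·(0.978400+0.970900+0.964200+0.914400))/(1+426/15667) = 4361/5000 ≈ 0.872200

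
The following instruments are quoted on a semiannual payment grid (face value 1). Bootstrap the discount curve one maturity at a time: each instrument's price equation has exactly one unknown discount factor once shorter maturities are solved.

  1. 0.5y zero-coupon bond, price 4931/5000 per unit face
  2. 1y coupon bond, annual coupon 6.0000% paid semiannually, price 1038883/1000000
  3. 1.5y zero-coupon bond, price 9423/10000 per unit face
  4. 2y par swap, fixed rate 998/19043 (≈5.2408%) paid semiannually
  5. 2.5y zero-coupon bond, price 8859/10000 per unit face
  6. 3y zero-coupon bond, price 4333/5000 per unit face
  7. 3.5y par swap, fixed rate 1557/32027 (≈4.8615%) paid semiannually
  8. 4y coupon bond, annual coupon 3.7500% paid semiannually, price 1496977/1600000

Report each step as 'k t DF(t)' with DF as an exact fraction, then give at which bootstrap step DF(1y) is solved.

step 1 [0.5y] zero: DF = P = 4931/5000 ≈ 0.986200
step 2 [1y] bond c/2=3/100: DF=(1038883/1000000 − 3/100·(0.986200))/(1+3/100) = 9799/10000 ≈ 0.979900
step 3 [1.5y] zero: DF = P = 9423/10000 ≈ 0.942300
step 4 [2y] swap r/2=499/19043: DF=(1 − 499/19043·(0.986200+0.979900+0.942300))/(1+499/19043) = 4501/5000 ≈ 0.900200
step 5 [2.5y] zero: DF = P = 8859/10000 ≈ 0.885900
step 6 [3y] zero: DF = P = 4333/5000 ≈ 0.866600
step 7 [3.5y] swap r/2=1557/64054: DF=(1 − 1557/64054·(0.986200+0.979900+0.942300+0.900200+0.885900+0.866600))/(1+1557/64054) = 8443/10000 ≈ 0.844300
step 8 [4y] bond c/2=3/160: DF=(1496977/1600000 − 3/160·(0.986200+0.979900+0.942300+0.900200+0.885900+0.866600+0.844300))/(1+3/160) = 1601/2000 ≈ 0.800500

1 1/2 4931/5000
2 1 9799/10000
3 3/2 9423/10000
4 2 4501/5000
5 5/2 8859/10000
6 3 4333/5000
7 7/2 8443/10000
8 4 1601/2000
DF(1y) is solved at step 2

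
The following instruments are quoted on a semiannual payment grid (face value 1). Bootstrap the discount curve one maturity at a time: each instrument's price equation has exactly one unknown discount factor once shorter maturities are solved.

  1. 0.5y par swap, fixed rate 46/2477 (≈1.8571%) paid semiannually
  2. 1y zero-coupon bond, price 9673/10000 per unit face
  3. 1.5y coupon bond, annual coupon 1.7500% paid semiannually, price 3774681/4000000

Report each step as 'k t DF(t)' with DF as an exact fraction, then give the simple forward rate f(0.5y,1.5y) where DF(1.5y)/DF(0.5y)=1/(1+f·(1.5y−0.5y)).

step 1 [0.5y] swap r/2=23/2477: DF=(1 − 23/2477·(0))/(1+23/2477) = 2477/2500 ≈ 0.990800
step 2 [1y] zero: DF = P = 9673/10000 ≈ 0.967300
step 3 [1.5y] bond c/2=7/800: DF=(3774681/4000000 − 7/800·(0.990800+0.967300))/(1+7/800) = 1837/2000 ≈ 0.918500

1 1/2 2477/2500
2 1 9673/10000
3 3/2 1837/2000
f(0.5y,1.5y) = ((2477/2500)/(1837/2000) − 1)/(1) = 723/9185 ≈ 7.8715%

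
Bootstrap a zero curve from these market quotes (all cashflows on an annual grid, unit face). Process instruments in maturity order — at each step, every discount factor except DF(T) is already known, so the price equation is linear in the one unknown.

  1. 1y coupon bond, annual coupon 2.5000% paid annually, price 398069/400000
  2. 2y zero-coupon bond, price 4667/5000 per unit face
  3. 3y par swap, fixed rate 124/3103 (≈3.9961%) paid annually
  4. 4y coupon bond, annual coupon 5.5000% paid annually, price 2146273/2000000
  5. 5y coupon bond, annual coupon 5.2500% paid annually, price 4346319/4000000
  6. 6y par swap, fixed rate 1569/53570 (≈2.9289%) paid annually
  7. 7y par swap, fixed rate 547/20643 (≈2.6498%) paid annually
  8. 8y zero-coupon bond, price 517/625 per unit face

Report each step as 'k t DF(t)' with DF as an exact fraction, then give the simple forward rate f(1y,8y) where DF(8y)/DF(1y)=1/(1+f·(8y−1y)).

1 1 9709/10000
2 2 4667/5000
3 3 2221/2500
4 4 2179/2500
5 5 531/625
6 6 8431/10000
7 7 8359/10000
8 8 517/625
f(1y,8y) = ((9709/10000)/(517/625) − 1)/(7) = 1437/57904 ≈ 2.4817%

step 1 [1y] bond c/1=1/40: DF=(398069/400000 − 1/40·(0))/(1+1/40) = 9709/10000 ≈ 0.970900
step 2 [2y] zero: DF = P = 4667/5000 ≈ 0.933400
step 3 [3y] swap r/1=124/3103: DF=(1 − 124/3103·(0.970900+0.933400))/(1+124/3103) = 2221/2500 ≈ 0.888400
step 4 [4y] bond c/1=11/200: DF=(2146273/2000000 − 11/200·(0.970900+0.933400+0.888400))/(1+11/200) = 2179/2500 ≈ 0.871600
step 5 [5y] bond c/1=21/400: DF=(4346319/4000000 − 21/400·(0.970900+0.933400+0.888400+0.871600))/(1+21/400) = 531/625 ≈ 0.849600
step 6 [6y] swap r/1=1569/53570: DF=(1 − 1569/53570·(0.970900+0.933400+0.888400+0.871600+0.849600))/(1+1569/53570) = 8431/10000 ≈ 0.843100
step 7 [7y] swap r/1=547/20643: DF=(1 − 547/20643·(0.970900+0.933400+0.888400+0.871600+0.849600+0.843100))/(1+547/20643) = 8359/10000 ≈ 0.835900
step 8 [8y] zero: DF = P = 517/625 ≈ 0.827200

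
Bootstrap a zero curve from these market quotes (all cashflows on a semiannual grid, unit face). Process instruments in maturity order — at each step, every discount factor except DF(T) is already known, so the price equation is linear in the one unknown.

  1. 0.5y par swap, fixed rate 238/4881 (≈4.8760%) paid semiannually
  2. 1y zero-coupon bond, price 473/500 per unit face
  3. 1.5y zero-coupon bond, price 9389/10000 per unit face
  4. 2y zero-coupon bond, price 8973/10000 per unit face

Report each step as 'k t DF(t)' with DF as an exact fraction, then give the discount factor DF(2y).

step 1 [0.5y] swap r/2=119/4881: DF=(1 − 119/4881·(0))/(1+119/4881) = 4881/5000 ≈ 0.976200
step 2 [1y] zero: DF = P = 473/500 ≈ 0.946000
step 3 [1.5y] zero: DF = P = 9389/10000 ≈ 0.938900
step 4 [2y] zero: DF = P = 8973/10000 ≈ 0.897300

1 1/2 4881/5000
2 1 473/500
3 3/2 9389/10000
4 2 8973/10000
DF(2y) = 8973/10000 ≈ 0.897300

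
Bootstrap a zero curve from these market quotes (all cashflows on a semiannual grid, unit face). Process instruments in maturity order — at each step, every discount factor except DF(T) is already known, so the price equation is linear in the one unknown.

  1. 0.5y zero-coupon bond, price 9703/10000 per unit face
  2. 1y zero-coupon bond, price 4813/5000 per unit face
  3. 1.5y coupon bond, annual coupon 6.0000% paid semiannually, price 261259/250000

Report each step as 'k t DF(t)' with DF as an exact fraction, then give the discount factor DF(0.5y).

1 1/2 9703/10000
2 1 4813/5000
3 3/2 9583/10000
DF(0.5y) = 9703/10000 ≈ 0.970300

step 1 [0.5y] zero: DF = P = 9703/10000 ≈ 0.970300
step 2 [1y] zero: DF = P = 4813/5000 ≈ 0.962600
step 3 [1.5y] bond c/2=3/100: DF=(261259/250000 − 3/100·(0.970300+0.962600))/(1+3/100) = 9583/10000 ≈ 0.958300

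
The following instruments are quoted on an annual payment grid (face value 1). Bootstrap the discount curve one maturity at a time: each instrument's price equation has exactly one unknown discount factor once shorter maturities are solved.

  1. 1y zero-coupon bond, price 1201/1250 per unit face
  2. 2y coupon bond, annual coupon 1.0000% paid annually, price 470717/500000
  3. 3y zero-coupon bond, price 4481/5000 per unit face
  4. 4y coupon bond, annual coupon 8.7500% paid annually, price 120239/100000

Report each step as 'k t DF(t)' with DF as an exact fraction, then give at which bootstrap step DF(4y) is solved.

1 1 1201/1250
2 2 4613/5000
3 3 4481/5000
4 4 441/500
DF(4y) is solved at step 4

step 1 [1y] zero: DF = P = 1201/1250 ≈ 0.960800
step 2 [2y] bond c/1=1/100: DF=(470717/500000 − 1/100·(0.960800))/(1+1/100) = 4613/5000 ≈ 0.922600
step 3 [3y] zero: DF = P = 4481/5000 ≈ 0.896200
step 4 [4y] bond c/1=7/80: DF=(120239/100000 − 7/80·(0.960800+0.922600+0.896200))/(1+7/80) = 441/500 ≈ 0.882000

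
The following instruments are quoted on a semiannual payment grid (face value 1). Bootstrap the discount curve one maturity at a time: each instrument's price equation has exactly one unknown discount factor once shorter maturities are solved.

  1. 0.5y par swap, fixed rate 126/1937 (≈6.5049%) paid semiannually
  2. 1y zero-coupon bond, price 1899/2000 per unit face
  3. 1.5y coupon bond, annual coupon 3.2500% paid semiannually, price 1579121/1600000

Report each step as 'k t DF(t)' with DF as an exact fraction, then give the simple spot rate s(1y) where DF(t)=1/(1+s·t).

1 1/2 1937/2000
2 1 1899/2000
3 3/2 1881/2000
s(1y) = (1/(1899/2000) − 1)/(1) = 101/1899 ≈ 5.3186%

step 1 [0.5y] swap r/2=63/1937: DF=(1 − 63/1937·(0))/(1+63/1937) = 1937/2000 ≈ 0.968500
step 2 [1y] zero: DF = P = 1899/2000 ≈ 0.949500
step 3 [1.5y] bond c/2=13/800: DF=(1579121/1600000 − 13/800·(0.968500+0.949500))/(1+13/800) = 1881/2000 ≈ 0.940500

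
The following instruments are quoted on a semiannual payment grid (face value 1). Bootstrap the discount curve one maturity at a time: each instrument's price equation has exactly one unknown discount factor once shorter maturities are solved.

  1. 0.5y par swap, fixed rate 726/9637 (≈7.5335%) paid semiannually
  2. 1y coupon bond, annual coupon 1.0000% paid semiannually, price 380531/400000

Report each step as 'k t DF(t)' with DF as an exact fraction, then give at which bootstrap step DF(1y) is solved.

1 1/2 9637/10000
2 1 4709/5000
DF(1y) is solved at step 2

step 1 [0.5y] swap r/2=363/9637: DF=(1 − 363/9637·(0))/(1+363/9637) = 9637/10000 ≈ 0.963700
step 2 [1y] bond c/2=1/200: DF=(380531/400000 − 1/200·(0.963700))/(1+1/200) = 4709/5000 ≈ 0.941800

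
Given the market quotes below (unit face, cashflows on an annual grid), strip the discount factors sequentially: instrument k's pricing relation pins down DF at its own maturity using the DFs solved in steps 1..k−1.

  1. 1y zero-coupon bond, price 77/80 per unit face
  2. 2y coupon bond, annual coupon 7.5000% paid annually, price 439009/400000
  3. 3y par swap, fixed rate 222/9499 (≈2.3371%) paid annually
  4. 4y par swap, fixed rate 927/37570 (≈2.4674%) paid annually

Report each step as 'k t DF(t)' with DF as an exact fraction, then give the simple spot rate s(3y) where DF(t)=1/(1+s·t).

step 1 [1y] zero: DF = P = 77/80 ≈ 0.962500
step 2 [2y] bond c/1=3/40: DF=(439009/400000 − 3/40·(0.962500))/(1+3/40) = 4769/5000 ≈ 0.953800
step 3 [3y] swap r/1=222/9499: DF=(1 − 222/9499·(0.962500+0.953800))/(1+222/9499) = 4667/5000 ≈ 0.933400
step 4 [4y] swap r/1=927/37570: DF=(1 − 927/37570·(0.962500+0.953800+0.933400))/(1+927/37570) = 9073/10000 ≈ 0.907300

1 1 77/80
2 2 4769/5000
3 3 4667/5000
4 4 9073/10000
s(3y) = (1/(4667/5000) − 1)/(3) = 111/4667 ≈ 2.3784%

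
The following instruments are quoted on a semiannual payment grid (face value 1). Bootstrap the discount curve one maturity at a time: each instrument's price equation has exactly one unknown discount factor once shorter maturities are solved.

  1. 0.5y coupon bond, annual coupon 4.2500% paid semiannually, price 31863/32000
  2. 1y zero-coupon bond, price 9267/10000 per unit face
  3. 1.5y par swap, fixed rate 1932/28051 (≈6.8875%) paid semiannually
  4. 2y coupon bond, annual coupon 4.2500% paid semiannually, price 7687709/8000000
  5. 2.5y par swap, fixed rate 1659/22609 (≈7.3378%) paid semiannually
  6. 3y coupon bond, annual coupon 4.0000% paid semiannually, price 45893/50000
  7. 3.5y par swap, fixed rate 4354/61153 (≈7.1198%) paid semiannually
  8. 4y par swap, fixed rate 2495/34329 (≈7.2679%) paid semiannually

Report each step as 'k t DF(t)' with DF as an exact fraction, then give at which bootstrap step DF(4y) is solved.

1 1/2 39/40
2 1 9267/10000
3 3/2 4517/5000
4 2 4413/5000
5 5/2 8341/10000
6 3 507/625
7 7/2 7823/10000
8 4 1501/2000
DF(4y) is solved at step 8

step 1 [0.5y] bond c/2=17/800: DF=(31863/32000 − 17/800·(0))/(1+17/800) = 39/40 ≈ 0.975000
step 2 [1y] zero: DF = P = 9267/10000 ≈ 0.926700
step 3 [1.5y] swap r/2=966/28051: DF=(1 − 966/28051·(0.975000+0.926700))/(1+966/28051) = 4517/5000 ≈ 0.903400
step 4 [2y] bond c/2=17/800: DF=(7687709/8000000 − 17/800·(0.975000+0.926700+0.903400))/(1+17/800) = 4413/5000 ≈ 0.882600
step 5 [2.5y] swap r/2=1659/45218: DF=(1 − 1659/45218·(0.975000+0.926700+0.903400+0.882600))/(1+1659/45218) = 8341/10000 ≈ 0.834100
step 6 [3y] bond c/2=1/50: DF=(45893/50000 − 1/50·(0.975000+0.926700+0.903400+0.882600+0.834100))/(1+1/50) = 507/625 ≈ 0.811200
step 7 [3.5y] swap r/2=2177/61153: DF=(1 − 2177/61153·(0.975000+0.926700+0.903400+0.882600+0.834100+0.811200))/(1+2177/61153) = 7823/10000 ≈ 0.782300
step 8 [4y] swap r/2=2495/68658: DF=(1 − 2495/68658·(0.975000+0.926700+0.903400+0.882600+0.834100+0.811200+0.782300))/(1+2495/68658) = 1501/2000 ≈ 0.750500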